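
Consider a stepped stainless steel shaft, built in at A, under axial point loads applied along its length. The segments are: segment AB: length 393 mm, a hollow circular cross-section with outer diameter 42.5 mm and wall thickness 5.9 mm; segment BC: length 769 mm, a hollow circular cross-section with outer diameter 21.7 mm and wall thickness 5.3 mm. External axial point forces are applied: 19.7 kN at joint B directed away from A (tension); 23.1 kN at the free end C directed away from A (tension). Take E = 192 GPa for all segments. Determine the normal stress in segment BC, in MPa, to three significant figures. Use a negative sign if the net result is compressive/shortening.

84.6 MPa

Internal axial forces (sectioning from the free end, tension +): N_BC = 23.1 kN, N_AB = 42.8 kN.
A_BC = 273.1 mm².
σ_BC = N_BC/A_BC = 23100/273.1 = 84.59 MPa.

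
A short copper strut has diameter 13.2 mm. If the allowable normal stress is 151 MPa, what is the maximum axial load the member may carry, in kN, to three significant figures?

20.7 kN

A = 136.8 mm².
P_max = σ_allow · A = 151 · 136.8 = 20660 N = 20.66 kN.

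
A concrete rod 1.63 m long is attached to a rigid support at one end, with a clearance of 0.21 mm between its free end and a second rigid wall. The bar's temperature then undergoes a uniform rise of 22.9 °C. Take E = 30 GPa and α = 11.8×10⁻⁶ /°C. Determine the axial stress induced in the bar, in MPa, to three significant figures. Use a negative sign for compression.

-4.24 MPa

Free thermal expansion αLΔT = 11.8e-6 · 1630 · 22.9 = 0.4405 mm.
The walls engage after the gap closes; constrained expansion = 0.4405 − 0.21 = 0.2305 mm.
The walls impose strain ε = −(0.2305)/1630 = -1.4139e-04; σ = Eε = 30000 · -1.4139e-04 = -4.242 MPa.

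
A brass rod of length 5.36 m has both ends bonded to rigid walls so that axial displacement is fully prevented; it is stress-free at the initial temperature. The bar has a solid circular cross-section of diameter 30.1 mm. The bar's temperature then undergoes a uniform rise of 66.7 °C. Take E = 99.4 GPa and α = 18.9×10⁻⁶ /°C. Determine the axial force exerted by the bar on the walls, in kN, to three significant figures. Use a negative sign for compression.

-89.2 kN

Free thermal expansion αLΔT = 18.9e-6 · 5360 · 66.7 = 6.757 mm.
The walls impose strain ε = −(6.757)/5360 = -1.2606e-03; σ = Eε = 99400 · -1.2606e-03 = -125.3 MPa.
Wall reaction R = σ·A = -125.3·711.6 = -89170 N = -89.17 kN.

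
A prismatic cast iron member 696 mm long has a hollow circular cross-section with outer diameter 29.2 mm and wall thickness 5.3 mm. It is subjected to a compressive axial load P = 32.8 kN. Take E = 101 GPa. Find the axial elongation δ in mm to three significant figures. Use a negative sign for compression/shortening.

-0.568 mm

A = 397.9 mm².
δ_mech = NL/(AE) = -32800·696/(397.9·101000) = -0.568 mm.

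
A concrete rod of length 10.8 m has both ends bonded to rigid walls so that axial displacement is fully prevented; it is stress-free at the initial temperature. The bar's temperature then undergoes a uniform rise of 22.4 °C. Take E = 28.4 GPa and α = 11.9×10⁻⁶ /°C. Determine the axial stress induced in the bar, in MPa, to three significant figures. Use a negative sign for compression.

-7.57 MPa

Free thermal expansion αLΔT = 11.9e-6 · 10800 · 22.4 = 2.879 mm.
The walls impose strain ε = −(2.879)/10800 = -2.6656e-04; σ = Eε = 28400 · -2.6656e-04 = -7.57 MPa.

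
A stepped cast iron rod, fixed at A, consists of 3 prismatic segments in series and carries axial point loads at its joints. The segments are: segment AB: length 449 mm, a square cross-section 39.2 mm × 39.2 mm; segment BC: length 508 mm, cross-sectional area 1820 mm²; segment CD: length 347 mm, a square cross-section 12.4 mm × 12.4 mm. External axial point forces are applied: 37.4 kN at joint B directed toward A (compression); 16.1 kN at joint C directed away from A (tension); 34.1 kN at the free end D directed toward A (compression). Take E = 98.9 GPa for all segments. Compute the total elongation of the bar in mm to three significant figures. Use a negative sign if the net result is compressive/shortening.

Internal axial forces (sectioning from the free end, tension +): N_CD = -34.1 kN, N_BC = -18 kN, N_AB = -55.4 kN.
A_AB = 1537 mm².
A_CD = 153.8 mm².
δ_AB = -55400·449/(1537·98900) = -0.1637 mm
δ_BC = -18000·508/(1820·98900) = -0.0508 mm
δ_CD = -34100·347/(153.8·98900) = -0.7781 mm
δ = Σδ_i = -0.9926 mm.

-0.993 mm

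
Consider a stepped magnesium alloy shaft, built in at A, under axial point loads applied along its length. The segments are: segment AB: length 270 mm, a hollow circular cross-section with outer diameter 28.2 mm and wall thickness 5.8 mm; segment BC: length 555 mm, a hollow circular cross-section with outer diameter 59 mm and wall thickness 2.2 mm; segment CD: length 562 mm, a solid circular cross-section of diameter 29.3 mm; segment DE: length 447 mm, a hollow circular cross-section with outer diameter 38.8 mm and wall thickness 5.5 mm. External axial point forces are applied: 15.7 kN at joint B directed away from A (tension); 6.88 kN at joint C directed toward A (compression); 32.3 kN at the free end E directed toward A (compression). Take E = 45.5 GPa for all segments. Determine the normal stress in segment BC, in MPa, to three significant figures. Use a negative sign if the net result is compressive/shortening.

-99.8 MPa

Internal axial forces (sectioning from the free end, tension +): N_DE = -32.3 kN, N_CD = -32.3 kN, N_BC = -39.18 kN, N_AB = -23.48 kN.
A_BC = 392.6 mm².
σ_BC = N_BC/A_BC = -39180/392.6 = -99.8 MPa.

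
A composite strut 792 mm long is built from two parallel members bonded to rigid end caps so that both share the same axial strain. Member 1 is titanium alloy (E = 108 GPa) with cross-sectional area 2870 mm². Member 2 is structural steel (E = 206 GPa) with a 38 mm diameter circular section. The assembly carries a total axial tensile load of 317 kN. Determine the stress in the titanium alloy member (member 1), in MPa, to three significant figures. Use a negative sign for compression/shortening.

A_2 = 1134 mm².
Equal strain + equilibrium ⇒ each member carries load in proportion to AE: A₁E₁ = 310000000 N, A₂E₂ = 233600000 N, ΣAE = 543600000 N.
σ₁ = P·E₁/ΣAE = 317000·108000/543600000 = 62.98 MPa.

63.0 MPa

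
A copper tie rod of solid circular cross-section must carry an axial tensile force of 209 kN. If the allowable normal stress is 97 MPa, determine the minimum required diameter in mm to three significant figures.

52.4 mm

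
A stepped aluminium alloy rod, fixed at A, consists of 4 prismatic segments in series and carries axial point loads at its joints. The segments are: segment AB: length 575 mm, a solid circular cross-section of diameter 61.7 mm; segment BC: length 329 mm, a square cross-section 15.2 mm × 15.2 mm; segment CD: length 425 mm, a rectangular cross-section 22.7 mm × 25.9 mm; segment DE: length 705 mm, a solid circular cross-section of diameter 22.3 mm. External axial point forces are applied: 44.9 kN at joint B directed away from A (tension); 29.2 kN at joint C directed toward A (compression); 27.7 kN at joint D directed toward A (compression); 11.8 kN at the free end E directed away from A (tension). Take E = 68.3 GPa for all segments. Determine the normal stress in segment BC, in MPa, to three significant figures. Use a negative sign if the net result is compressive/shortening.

Internal axial forces (sectioning from the free end, tension +): N_DE = 11.8 kN, N_CD = -15.9 kN, N_BC = -45.1 kN, N_AB = -0.2 kN.
A_BC = 231 mm².
σ_BC = N_BC/A_BC = -45100/231 = -195.2 MPa.

-195 MPa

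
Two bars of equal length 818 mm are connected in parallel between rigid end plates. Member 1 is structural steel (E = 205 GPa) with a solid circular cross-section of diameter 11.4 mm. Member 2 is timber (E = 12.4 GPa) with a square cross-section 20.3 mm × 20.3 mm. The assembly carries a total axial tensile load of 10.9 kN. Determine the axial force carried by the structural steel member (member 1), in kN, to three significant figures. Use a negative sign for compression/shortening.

A_1 = 102.1 mm².
A_2 = 412.1 mm².
Equal strain + equilibrium ⇒ each member carries load in proportion to AE: A₁E₁ = 20920000 N, A₂E₂ = 5110000 N, ΣAE = 26030000 N.
F₁ = P·A₁E₁/ΣAE = 10900·20920000/26030000 = 8761 N.

8.76 kN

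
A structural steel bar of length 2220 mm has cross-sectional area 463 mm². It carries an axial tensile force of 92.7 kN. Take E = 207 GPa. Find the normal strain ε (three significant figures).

9.67e-04

σ = N/A = 200.2 MPa; ε = σ/E = 200.2/207000 = 9.672e-04.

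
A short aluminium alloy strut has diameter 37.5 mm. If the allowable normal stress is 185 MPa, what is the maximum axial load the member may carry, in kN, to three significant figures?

204 kN

A = 1104 mm².
P_max = σ_allow · A = 185 · 1104 = 204300 N = 204.3 kN.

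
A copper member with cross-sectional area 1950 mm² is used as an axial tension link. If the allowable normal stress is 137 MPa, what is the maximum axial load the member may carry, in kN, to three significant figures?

267 kN

P_max = σ_allow · A = 137 · 1950 = 267200 N = 267.1 kN.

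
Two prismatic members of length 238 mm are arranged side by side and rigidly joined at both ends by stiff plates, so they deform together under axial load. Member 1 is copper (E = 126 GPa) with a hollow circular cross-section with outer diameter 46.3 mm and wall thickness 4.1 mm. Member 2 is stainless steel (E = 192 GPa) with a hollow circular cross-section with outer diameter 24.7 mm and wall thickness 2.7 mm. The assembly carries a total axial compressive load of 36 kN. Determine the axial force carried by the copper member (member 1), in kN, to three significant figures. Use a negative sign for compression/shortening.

-23.6 kN

A_1 = 543.6 mm².
A_2 = 186.6 mm².
Equal strain + equilibrium ⇒ each member carries load in proportion to AE: A₁E₁ = 68490000 N, A₂E₂ = 35830000 N, ΣAE = 104300000 N.
F₁ = P·A₁E₁/ΣAE = -36000·68490000/104300000 = -23640 N.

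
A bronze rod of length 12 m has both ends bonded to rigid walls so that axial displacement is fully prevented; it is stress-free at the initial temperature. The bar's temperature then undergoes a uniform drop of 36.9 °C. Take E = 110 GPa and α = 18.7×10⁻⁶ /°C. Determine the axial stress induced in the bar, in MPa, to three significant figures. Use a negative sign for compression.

Free thermal expansion αLΔT = 18.7e-6 · 12000 · -36.9 = -8.28 mm.
The walls impose strain ε = −(-8.28)/12000 = 6.9003e-04; σ = Eε = 110000 · 6.9003e-04 = 75.9 MPa.

75.9 MPa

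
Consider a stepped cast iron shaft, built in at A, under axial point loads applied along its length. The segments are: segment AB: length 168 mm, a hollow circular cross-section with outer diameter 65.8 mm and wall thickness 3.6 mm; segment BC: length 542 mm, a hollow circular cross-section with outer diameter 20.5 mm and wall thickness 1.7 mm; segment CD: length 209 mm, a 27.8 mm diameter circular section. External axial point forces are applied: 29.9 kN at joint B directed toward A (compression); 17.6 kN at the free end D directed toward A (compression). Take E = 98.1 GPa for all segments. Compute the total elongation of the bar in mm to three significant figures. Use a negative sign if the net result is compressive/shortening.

Internal axial forces (sectioning from the free end, tension +): N_CD = -17.6 kN, N_BC = -17.6 kN, N_AB = -47.5 kN.
A_AB = 703.5 mm².
A_BC = 100.4 mm².
A_CD = 607 mm².
δ_AB = -47500·168/(703.5·98100) = -0.1156 mm
δ_BC = -17600·542/(100.4·98100) = -0.9685 mm
δ_CD = -17600·209/(607·98100) = -0.06177 mm
δ = Σδ_i = -1.146 mm.

-1.15 mm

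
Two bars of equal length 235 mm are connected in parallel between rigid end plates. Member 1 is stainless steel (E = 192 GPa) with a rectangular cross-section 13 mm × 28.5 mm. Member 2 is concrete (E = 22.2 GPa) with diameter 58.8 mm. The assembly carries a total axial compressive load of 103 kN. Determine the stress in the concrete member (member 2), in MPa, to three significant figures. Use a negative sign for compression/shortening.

A_1 = 370.5 mm².
A_2 = 2715 mm².
Equal strain + equilibrium ⇒ each member carries load in proportion to AE: A₁E₁ = 71140000 N, A₂E₂ = 60280000 N, ΣAE = 131400000 N.
σ₂ = P·E₂/ΣAE = -103000·22200/131400000 = -17.4 MPa.

-17.4 MPa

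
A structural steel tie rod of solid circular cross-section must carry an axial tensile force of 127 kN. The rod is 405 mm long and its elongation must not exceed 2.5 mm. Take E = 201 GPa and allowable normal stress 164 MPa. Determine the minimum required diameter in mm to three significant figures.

Required area A ≥ P/σ_allow = 127000/164 = 774.4 mm².
For a solid circular section, d ≥ √(4A/π) = 31.4 mm.
Elongation limit: A ≥ PL/(Eδ_allow) = 127000·405/(201000·2.5) = 102.4 mm² ⇒ d ≥ 11.42 mm.
The stress limit governs.

31.4 mm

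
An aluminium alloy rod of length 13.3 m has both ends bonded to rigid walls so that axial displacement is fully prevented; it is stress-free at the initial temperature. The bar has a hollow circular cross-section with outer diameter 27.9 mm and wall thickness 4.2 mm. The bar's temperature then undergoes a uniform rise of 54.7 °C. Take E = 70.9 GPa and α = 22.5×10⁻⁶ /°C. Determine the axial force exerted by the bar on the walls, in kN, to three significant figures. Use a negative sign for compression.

Free thermal expansion αLΔT = 22.5e-6 · 13300 · 54.7 = 16.37 mm.
The walls impose strain ε = −(16.37)/13300 = -1.2307e-03; σ = Eε = 70900 · -1.2307e-03 = -87.26 MPa.
Wall reaction R = σ·A = -87.26·312.7 = -27290 N = -27.29 kN.

-27.3 kN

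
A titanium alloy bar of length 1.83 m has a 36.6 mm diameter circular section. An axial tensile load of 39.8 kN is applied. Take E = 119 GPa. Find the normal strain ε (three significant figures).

3.18e-04

A = 1052 mm².
σ = N/A = 37.83 MPa; ε = σ/E = 37.83/119000 = 3.179e-04.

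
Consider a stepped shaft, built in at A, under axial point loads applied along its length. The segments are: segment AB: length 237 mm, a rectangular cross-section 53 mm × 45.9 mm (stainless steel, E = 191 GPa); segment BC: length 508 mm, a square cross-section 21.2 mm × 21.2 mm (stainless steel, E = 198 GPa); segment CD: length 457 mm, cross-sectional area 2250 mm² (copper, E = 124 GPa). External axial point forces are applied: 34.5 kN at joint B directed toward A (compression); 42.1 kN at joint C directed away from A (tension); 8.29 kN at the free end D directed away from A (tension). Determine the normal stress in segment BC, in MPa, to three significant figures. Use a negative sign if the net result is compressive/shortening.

Internal axial forces (sectioning from the free end, tension +): N_CD = 8.29 kN, N_BC = 50.39 kN, N_AB = 15.89 kN.
A_BC = 449.4 mm².
σ_BC = N_BC/A_BC = 50390/449.4 = 112.1 MPa.

112 MPa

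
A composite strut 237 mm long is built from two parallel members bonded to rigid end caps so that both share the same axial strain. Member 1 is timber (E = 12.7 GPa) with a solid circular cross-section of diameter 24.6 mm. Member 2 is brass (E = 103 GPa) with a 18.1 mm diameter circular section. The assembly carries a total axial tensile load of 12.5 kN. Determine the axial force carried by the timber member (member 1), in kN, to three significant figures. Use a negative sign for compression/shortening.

2.32 kN

A_1 = 475.3 mm².
A_2 = 257.3 mm².
Equal strain + equilibrium ⇒ each member carries load in proportion to AE: A₁E₁ = 6036000 N, A₂E₂ = 26500000 N, ΣAE = 32540000 N.
F₁ = P·A₁E₁/ΣAE = 12500·6036000/32540000 = 2319 N.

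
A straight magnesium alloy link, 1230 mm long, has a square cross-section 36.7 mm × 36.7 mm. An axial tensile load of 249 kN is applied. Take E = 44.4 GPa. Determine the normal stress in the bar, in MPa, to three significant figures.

185 MPa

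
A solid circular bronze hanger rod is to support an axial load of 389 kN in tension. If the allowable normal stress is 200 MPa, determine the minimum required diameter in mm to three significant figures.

49.8 mm

Required area A ≥ P/σ_allow = 389000/200 = 1945 mm².
For a solid circular section, d ≥ √(4A/π) = 49.76 mm.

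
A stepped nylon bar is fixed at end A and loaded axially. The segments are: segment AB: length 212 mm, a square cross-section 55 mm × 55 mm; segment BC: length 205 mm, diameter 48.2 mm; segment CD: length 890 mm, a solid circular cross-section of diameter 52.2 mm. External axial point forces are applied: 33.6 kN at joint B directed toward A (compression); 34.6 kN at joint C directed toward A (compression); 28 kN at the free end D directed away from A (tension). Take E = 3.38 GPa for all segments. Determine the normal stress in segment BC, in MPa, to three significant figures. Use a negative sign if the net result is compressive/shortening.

-3.62 MPa

Internal axial forces (sectioning from the free end, tension +): N_CD = 28 kN, N_BC = -6.6 kN, N_AB = -40.2 kN.
A_BC = 1825 mm².
σ_BC = N_BC/A_BC = -6600/1825 = -3.617 MPa.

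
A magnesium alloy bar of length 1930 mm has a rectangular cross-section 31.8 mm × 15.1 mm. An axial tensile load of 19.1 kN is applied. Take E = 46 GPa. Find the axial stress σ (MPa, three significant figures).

39.8 MPa

A = 480.2 mm².
σ = N/A = 19100/480.2 = 39.78 MPa.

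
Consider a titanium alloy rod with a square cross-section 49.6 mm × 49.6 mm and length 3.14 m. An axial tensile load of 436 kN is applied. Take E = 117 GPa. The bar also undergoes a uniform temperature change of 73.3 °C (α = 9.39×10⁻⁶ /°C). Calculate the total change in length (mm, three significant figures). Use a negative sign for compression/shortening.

A = 2460 mm².
δ_mech = NL/(AE) = 436000·3140/(2460·117000) = 4.756 mm.
δ_thermal = αLΔT = 9.39e-6·3140·73.3 = 2.161 mm.
δ = δ_mech + δ_thermal = 6.917 mm.

6.92 mm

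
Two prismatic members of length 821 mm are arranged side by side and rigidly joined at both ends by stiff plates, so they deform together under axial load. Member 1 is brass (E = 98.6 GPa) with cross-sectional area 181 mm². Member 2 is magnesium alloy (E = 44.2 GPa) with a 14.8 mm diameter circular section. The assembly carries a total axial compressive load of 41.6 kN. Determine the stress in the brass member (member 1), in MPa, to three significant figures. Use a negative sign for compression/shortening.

-161 MPa

A_2 = 172 mm².
Equal strain + equilibrium ⇒ each member carries load in proportion to AE: A₁E₁ = 17850000 N, A₂E₂ = 7604000 N, ΣAE = 25450000 N.
σ₁ = P·E₁/ΣAE = -41600·98600/25450000 = -161.2 MPa.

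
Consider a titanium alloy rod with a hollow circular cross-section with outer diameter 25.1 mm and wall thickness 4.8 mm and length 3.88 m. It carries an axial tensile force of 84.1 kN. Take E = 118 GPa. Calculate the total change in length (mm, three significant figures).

A = 306.1 mm².
δ_mech = NL/(AE) = 84100·3880/(306.1·118000) = 9.034 mm.

9.03 mm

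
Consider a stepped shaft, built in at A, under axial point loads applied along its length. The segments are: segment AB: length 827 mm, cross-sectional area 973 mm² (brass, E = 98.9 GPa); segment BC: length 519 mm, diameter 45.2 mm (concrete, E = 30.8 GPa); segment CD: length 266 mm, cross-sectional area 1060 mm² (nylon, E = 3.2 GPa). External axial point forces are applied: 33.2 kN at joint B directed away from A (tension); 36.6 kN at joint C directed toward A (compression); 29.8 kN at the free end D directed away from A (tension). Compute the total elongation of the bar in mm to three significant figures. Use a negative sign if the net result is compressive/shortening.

2.49 mm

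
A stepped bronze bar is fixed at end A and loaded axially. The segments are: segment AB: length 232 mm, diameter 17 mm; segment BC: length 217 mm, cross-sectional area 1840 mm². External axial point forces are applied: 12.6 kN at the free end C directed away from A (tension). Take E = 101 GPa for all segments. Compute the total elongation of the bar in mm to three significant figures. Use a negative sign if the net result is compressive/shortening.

Internal axial forces (sectioning from the free end, tension +): N_BC = 12.6 kN, N_AB = 12.6 kN.
A_AB = 227 mm².
δ_AB = 12600·232/(227·101000) = 0.1275 mm
δ_BC = 12600·217/(1840·101000) = 0.01471 mm
δ = Σδ_i = 0.1422 mm.

0.142 mm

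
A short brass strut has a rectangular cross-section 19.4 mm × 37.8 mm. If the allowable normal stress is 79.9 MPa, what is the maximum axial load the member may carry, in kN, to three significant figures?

A = 733.3 mm².
P_max = σ_allow · A = 79.9 · 733.3 = 58590 N = 58.59 kN.

58.6 kN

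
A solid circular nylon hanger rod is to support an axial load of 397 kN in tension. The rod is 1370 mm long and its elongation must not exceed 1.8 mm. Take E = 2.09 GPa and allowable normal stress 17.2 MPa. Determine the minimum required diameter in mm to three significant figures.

429 mm

Required area A ≥ P/σ_allow = 397000/17.2 = 23080 mm².
For a solid circular section, d ≥ √(4A/π) = 171.4 mm.
Elongation limit: A ≥ PL/(Eδ_allow) = 397000·1370/(2090·1.8) = 144600 mm² ⇒ d ≥ 429 mm.
The elongation limit governs.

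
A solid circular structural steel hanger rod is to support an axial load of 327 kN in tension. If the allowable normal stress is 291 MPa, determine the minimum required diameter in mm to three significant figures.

Required area A ≥ P/σ_allow = 327000/291 = 1124 mm².
For a solid circular section, d ≥ √(4A/π) = 37.83 mm.

37.8 mm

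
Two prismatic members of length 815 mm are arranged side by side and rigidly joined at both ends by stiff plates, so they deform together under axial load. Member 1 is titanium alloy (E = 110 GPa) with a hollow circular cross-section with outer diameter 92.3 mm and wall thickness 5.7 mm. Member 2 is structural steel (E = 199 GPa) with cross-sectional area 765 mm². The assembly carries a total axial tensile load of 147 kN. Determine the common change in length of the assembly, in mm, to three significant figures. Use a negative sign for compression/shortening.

0.371 mm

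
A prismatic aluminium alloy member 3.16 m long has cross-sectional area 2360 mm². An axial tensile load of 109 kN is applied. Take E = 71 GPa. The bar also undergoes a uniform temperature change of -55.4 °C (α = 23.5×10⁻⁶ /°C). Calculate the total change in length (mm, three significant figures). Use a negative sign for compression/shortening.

δ_mech = NL/(AE) = 109000·3160/(2360·71000) = 2.056 mm.
δ_thermal = αLΔT = 23.5e-6·3160·-55.4 = -4.114 mm.
δ = δ_mech + δ_thermal = -2.058 mm.

-2.06 mm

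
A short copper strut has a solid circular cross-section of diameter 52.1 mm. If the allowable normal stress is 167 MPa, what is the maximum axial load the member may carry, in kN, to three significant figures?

A = 2132 mm².
P_max = σ_allow · A = 167 · 2132 = 356000 N = 356 kN.

356 kN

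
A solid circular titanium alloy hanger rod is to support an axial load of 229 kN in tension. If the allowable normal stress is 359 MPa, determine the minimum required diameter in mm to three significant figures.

28.5 mm

Required area A ≥ P/σ_allow = 229000/359 = 637.9 mm².
For a solid circular section, d ≥ √(4A/π) = 28.5 mm.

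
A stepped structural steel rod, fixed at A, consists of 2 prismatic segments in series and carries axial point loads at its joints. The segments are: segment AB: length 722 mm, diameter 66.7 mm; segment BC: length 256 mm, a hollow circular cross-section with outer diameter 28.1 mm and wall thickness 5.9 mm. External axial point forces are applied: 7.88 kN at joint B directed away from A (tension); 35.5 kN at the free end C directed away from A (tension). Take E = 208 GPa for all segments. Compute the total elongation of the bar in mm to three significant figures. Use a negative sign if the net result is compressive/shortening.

0.149 mm

Internal axial forces (sectioning from the free end, tension +): N_BC = 35.5 kN, N_AB = 43.38 kN.
A_AB = 3494 mm².
A_BC = 411.5 mm².
δ_AB = 43380·722/(3494·208000) = 0.04309 mm
δ_BC = 35500·256/(411.5·208000) = 0.1062 mm
δ = Σδ_i = 0.1493 mm.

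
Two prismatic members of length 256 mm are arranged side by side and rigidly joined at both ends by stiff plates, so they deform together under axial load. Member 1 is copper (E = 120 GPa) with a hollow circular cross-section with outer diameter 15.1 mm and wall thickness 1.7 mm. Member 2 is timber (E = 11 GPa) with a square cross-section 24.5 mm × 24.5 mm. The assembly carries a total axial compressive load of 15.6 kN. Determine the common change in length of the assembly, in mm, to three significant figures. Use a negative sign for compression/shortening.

A_1 = 71.57 mm².
A_2 = 600.2 mm².
Equal strain + equilibrium ⇒ each member carries load in proportion to AE: A₁E₁ = 8588000 N, A₂E₂ = 6603000 N, ΣAE = 15190000 N.
δ = PL/ΣAE = -15600·256/15190000 = -0.2629 mm.

-0.263 mm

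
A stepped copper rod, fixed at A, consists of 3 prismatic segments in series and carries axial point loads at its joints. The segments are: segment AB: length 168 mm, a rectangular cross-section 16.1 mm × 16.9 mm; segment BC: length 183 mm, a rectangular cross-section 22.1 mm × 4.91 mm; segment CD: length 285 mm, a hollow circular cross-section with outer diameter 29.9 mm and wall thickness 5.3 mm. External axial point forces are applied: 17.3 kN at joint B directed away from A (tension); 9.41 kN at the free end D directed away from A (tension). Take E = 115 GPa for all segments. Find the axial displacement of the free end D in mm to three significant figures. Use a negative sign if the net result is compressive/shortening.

Internal axial forces (sectioning from the free end, tension +): N_CD = 9.41 kN, N_BC = 9.41 kN, N_AB = 26.71 kN.
A_AB = 272.1 mm².
A_BC = 108.5 mm².
A_CD = 409.6 mm².
δ_AB = 26710·168/(272.1·115000) = 0.1434 mm
δ_BC = 9410·183/(108.5·115000) = 0.138 mm
δ_CD = 9410·285/(409.6·115000) = 0.05693 mm
δ = Σδ_i = 0.3383 mm.

0.338 mm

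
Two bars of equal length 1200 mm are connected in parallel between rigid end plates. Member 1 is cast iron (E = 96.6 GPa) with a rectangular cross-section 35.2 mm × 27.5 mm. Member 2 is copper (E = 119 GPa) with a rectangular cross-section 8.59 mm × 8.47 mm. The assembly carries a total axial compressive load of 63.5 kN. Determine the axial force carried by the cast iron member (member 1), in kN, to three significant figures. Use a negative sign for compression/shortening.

-58.1 kN

A_1 = 968 mm².
A_2 = 72.76 mm².
Equal strain + equilibrium ⇒ each member carries load in proportion to AE: A₁E₁ = 93510000 N, A₂E₂ = 8658000 N, ΣAE = 102200000 N.
F₁ = P·A₁E₁/ΣAE = -63500·93510000/102200000 = -58120 N.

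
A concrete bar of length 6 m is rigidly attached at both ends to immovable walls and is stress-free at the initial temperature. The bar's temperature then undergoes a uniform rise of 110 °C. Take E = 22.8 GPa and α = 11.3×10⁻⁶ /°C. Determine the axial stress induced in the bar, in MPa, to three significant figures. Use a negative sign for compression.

Free thermal expansion αLΔT = 11.3e-6 · 6000 · 110 = 7.458 mm.
The walls impose strain ε = −(7.458)/6000 = -1.2430e-03; σ = Eε = 22800 · -1.2430e-03 = -28.34 MPa.

-28.3 MPa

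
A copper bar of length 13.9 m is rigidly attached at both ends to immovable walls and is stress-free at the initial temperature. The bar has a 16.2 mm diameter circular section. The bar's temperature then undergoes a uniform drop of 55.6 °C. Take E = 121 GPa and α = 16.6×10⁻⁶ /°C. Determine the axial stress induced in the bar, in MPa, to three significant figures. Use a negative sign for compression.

112 MPa

Free thermal expansion αLΔT = 16.6e-6 · 13900 · -55.6 = -12.83 mm.
The walls impose strain ε = −(-12.83)/13900 = 9.2296e-04; σ = Eε = 121000 · 9.2296e-04 = 111.7 MPa.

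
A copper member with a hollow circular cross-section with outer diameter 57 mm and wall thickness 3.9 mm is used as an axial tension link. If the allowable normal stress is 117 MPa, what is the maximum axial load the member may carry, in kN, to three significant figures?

76.1 kN

A = 650.6 mm².
P_max = σ_allow · A = 117 · 650.6 = 76120 N = 76.12 kN.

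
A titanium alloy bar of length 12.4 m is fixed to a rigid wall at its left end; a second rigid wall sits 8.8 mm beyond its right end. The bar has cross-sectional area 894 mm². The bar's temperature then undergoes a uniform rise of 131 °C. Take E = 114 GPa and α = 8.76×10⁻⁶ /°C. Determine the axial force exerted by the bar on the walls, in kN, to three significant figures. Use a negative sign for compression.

-44.6 kN

Free thermal expansion αLΔT = 8.76e-6 · 12400 · 131 = 14.23 mm.
The walls engage after the gap closes; constrained expansion = 14.23 − 8.8 = 5.43 mm.
The walls impose strain ε = −(5.43)/12400 = -4.3788e-04; σ = Eε = 114000 · -4.3788e-04 = -49.92 MPa.
Wall reaction R = σ·A = -49.92·894 = -44630 N = -44.63 kN.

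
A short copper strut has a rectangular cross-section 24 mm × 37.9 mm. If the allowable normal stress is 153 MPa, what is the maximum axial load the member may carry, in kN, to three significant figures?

A = 909.6 mm².
P_max = σ_allow · A = 153 · 909.6 = 139200 N = 139.2 kN.

139 kN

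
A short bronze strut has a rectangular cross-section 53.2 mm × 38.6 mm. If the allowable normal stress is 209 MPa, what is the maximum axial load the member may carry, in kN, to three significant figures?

A = 2054 mm².
P_max = σ_allow · A = 209 · 2054 = 429200 N = 429.2 kN.

429 kN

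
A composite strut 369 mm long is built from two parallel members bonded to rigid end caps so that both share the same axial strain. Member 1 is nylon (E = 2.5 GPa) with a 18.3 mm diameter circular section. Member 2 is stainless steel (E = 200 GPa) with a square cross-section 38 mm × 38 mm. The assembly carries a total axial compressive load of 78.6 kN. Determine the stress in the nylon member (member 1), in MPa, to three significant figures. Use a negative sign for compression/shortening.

-0.679 MPa

A_1 = 263 mm².
A_2 = 1444 mm².
Equal strain + equilibrium ⇒ each member carries load in proportion to AE: A₁E₁ = 657600 N, A₂E₂ = 288800000 N, ΣAE = 289500000 N.
σ₁ = P·E₁/ΣAE = -78600·2500/289500000 = -0.6789 MPa.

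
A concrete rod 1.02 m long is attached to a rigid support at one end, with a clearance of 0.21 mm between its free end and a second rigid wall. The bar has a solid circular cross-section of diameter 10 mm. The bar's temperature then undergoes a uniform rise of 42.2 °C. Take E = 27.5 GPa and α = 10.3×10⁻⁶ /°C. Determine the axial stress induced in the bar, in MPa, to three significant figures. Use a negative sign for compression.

-6.29 MPa

Free thermal expansion αLΔT = 10.3e-6 · 1020 · 42.2 = 0.4434 mm.
The walls engage after the gap closes; constrained expansion = 0.4434 − 0.21 = 0.2334 mm.
The walls impose strain ε = −(0.2334)/1020 = -2.2878e-04; σ = Eε = 27500 · -2.2878e-04 = -6.291 MPa.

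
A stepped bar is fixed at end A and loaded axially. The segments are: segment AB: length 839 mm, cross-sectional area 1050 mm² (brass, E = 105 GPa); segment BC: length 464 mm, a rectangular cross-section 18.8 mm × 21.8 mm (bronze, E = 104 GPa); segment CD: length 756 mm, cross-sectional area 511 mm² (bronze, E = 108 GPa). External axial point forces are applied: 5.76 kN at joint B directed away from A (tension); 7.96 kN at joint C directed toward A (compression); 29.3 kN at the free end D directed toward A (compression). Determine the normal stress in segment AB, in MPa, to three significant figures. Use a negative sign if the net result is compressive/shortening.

-30.0 MPa

Internal axial forces (sectioning from the free end, tension +): N_CD = -29.3 kN, N_BC = -37.26 kN, N_AB = -31.5 kN.
σ_AB = N_AB/A_AB = -31500/1050 = -30 MPa.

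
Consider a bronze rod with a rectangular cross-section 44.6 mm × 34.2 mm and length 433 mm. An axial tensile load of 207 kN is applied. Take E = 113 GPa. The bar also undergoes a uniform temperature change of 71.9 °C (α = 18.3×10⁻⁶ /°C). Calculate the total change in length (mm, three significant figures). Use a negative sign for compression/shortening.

A = 1525 mm².
δ_mech = NL/(AE) = 207000·433/(1525·113000) = 0.52 mm.
δ_thermal = αLΔT = 18.3e-6·433·71.9 = 0.5697 mm.
δ = δ_mech + δ_thermal = 1.09 mm.

1.09 mm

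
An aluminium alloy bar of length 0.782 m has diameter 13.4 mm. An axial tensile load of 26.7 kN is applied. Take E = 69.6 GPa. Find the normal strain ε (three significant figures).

0.00272

A = 141 mm².
σ = N/A = 189.3 MPa; ε = σ/E = 189.3/69600 = 2.720e-03.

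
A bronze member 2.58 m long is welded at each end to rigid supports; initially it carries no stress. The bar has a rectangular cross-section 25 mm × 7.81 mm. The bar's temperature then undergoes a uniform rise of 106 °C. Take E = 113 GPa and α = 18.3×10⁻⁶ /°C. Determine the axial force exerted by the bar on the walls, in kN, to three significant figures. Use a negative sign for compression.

Free thermal expansion αLΔT = 18.3e-6 · 2580 · 106 = 5.005 mm.
The walls impose strain ε = −(5.005)/2580 = -1.9398e-03; σ = Eε = 113000 · -1.9398e-03 = -219.2 MPa.
Wall reaction R = σ·A = -219.2·195.2 = -42800 N = -42.8 kN.

-42.8 kN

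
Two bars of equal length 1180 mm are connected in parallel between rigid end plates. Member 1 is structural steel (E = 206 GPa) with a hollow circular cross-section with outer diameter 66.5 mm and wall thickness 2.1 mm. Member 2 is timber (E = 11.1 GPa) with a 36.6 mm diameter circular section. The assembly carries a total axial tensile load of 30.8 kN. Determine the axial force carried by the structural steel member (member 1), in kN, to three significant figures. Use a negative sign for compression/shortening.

A_1 = 424.9 mm².
A_2 = 1052 mm².
Equal strain + equilibrium ⇒ each member carries load in proportion to AE: A₁E₁ = 87520000 N, A₂E₂ = 11680000 N, ΣAE = 99200000 N.
F₁ = P·A₁E₁/ΣAE = 30800·87520000/99200000 = 27170 N.

27.2 kN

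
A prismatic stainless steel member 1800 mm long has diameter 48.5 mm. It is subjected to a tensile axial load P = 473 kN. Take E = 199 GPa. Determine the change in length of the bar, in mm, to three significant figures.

2.32 mm

A = 1847 mm².
δ_mech = NL/(AE) = 473000·1800/(1847·199000) = 2.316 mm.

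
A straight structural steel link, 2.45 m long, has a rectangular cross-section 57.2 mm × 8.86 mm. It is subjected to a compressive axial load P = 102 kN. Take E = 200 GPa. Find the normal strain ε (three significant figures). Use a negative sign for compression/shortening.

-0.00101

A = 506.8 mm².
σ = N/A = -201.3 MPa; ε = σ/E = -201.3/200000 = -1.006e-03.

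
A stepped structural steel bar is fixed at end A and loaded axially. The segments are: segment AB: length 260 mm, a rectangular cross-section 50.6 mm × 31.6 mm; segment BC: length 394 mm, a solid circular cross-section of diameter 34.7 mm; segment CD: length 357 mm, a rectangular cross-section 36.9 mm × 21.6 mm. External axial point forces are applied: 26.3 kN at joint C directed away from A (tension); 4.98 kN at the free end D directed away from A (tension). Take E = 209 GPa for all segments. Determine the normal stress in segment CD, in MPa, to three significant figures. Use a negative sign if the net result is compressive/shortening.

Internal axial forces (sectioning from the free end, tension +): N_CD = 4.98 kN, N_BC = 31.28 kN, N_AB = 31.28 kN.
A_CD = 797 mm².
σ_CD = N_CD/A_CD = 4980/797 = 6.248 MPa.

6.25 MPa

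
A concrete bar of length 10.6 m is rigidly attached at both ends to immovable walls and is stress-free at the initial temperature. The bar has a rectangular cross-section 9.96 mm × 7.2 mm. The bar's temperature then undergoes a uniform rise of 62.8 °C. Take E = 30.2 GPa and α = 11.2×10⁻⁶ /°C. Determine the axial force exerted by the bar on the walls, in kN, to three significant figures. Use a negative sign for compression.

Free thermal expansion αLΔT = 11.2e-6 · 10600 · 62.8 = 7.456 mm.
The walls impose strain ε = −(7.456)/10600 = -7.0336e-04; σ = Eε = 30200 · -7.0336e-04 = -21.24 MPa.
Wall reaction R = σ·A = -21.24·71.71 = -1523 N = -1.523 kN.

-1.52 kN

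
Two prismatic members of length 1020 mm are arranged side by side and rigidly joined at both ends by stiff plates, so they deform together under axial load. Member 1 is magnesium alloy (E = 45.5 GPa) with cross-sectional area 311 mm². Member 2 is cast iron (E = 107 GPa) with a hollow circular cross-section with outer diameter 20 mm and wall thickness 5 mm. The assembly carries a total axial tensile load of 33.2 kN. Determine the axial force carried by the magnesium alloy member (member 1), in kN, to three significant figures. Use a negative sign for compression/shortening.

11.9 kN

A_2 = 235.6 mm².
Equal strain + equilibrium ⇒ each member carries load in proportion to AE: A₁E₁ = 14150000 N, A₂E₂ = 25210000 N, ΣAE = 39360000 N.
F₁ = P·A₁E₁/ΣAE = 33200·14150000/39360000 = 11940 N.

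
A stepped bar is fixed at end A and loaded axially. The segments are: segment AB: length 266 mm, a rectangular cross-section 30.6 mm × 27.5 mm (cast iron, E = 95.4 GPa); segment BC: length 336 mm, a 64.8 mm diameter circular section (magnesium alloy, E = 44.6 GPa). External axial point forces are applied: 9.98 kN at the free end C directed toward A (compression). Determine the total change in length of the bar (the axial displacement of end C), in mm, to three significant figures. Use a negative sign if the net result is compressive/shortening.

Internal axial forces (sectioning from the free end, tension +): N_BC = -9.98 kN, N_AB = -9.98 kN.
A_AB = 841.5 mm².
A_BC = 3298 mm².
δ_AB = -9980·266/(841.5·95400) = -0.03307 mm
δ_BC = -9980·336/(3298·44600) = -0.0228 mm
δ = Σδ_i = -0.05587 mm.

-0.0559 mm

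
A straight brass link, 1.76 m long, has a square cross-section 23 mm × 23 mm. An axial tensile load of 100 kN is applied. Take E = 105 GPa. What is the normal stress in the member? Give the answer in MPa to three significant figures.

A = 529 mm².
σ = N/A = 100000/529 = 189 MPa.

189 MPa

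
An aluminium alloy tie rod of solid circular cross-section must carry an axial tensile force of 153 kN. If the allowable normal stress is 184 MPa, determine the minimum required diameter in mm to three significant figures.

Required area A ≥ P/σ_allow = 153000/184 = 831.5 mm².
For a solid circular section, d ≥ √(4A/π) = 32.54 mm.

32.5 mm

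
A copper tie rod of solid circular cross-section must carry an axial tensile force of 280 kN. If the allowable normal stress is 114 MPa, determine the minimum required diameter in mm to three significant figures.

Required area A ≥ P/σ_allow = 280000/114 = 2456 mm².
For a solid circular section, d ≥ √(4A/π) = 55.92 mm.

55.9 mm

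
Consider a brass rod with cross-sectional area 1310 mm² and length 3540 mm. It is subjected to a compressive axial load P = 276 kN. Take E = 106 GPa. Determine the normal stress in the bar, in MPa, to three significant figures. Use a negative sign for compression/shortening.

-211 MPa

σ = N/A = -276000/1310 = -210.7 MPa.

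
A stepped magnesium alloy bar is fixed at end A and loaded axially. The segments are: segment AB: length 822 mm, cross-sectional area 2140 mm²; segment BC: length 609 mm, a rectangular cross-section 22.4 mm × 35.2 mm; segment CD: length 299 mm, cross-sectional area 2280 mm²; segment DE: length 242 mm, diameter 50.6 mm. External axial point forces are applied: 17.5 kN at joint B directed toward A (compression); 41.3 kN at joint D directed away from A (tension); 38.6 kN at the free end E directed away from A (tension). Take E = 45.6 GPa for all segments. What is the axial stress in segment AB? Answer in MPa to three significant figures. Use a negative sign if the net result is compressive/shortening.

Internal axial forces (sectioning from the free end, tension +): N_DE = 38.6 kN, N_CD = 79.9 kN, N_BC = 79.9 kN, N_AB = 62.4 kN.
σ_AB = N_AB/A_AB = 62400/2140 = 29.16 MPa.

29.2 MPa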